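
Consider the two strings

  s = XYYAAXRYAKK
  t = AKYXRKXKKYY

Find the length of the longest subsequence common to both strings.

One common subsequence of length 5: Y at s[3]=t[3]; then X at s[6]=t[4]; then R at s[7]=t[5]; then K at s[10]=t[8]; then K at s[11]=t[9]. dp[11][11] = 5 confirms this is the maximum.

5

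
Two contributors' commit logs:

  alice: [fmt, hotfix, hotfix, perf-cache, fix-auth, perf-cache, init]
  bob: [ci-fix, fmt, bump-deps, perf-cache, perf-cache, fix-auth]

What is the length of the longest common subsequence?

3

Pick fmt [1,2]; then perf-cache [4,5]; then fix-auth [5,6]; all 3 commits appear in both, in order. Since dp[7][6] = 3, nothing longer is possible.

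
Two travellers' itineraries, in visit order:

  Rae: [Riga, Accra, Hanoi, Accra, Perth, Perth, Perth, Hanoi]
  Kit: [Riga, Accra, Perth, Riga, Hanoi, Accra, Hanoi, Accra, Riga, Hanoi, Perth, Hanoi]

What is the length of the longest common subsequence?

Match Riga at Rae[1]=Kit[4] → Accra at Rae[2]=Kit[6] → Hanoi at Rae[3]=Kit[7] → Accra at Rae[4]=Kit[8] → Perth at Rae[7]=Kit[11] → Hanoi at Rae[8]=Kit[12] — 6 stops in the same relative order in both, and the DP table's final entry dp[8][12] is also 6, so no common subsequence is longer.

6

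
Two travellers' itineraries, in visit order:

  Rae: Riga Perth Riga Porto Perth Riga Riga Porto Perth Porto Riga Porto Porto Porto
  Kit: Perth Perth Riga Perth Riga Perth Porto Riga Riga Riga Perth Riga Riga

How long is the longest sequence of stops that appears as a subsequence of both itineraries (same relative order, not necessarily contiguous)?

8

Pick Riga at Rae[1]=Kit[3], then Perth at Rae[2]=Kit[4], then Riga at Rae[3]=Kit[5], then Porto at Rae[4]=Kit[7], then Riga at Rae[6]=Kit[9], then Riga at Rae[7]=Kit[10], then Perth at Rae[9]=Kit[11], then Riga at Rae[11]=Kit[13]; all 8 stops appear in both, in order. Since dp[14][13] = 8, nothing longer is possible.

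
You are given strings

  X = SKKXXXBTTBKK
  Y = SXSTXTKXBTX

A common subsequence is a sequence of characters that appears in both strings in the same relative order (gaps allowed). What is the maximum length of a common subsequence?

6

Pick S at X[1]=Y[1]; then X at X[4]=Y[2]; then X at X[5]=Y[5]; then X at X[6]=Y[8]; then B at X[7]=Y[9]; then T at X[8]=Y[10]; all 6 characters appear in both, in order. Since dp[12][11] = 6, nothing longer is possible.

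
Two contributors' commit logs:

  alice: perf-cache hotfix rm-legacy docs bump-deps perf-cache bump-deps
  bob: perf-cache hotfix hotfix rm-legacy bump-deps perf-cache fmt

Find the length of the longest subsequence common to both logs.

Taking perf-cache (alice #1, bob #1), then hotfix (alice #2, bob #3), then rm-legacy (alice #3, bob #4), then bump-deps (alice #5, bob #5), then perf-cache (alice #6, bob #6) gives a common subsequence of length 5. The LCS DP gives dp[7][7] = 5, so this is optimal.

5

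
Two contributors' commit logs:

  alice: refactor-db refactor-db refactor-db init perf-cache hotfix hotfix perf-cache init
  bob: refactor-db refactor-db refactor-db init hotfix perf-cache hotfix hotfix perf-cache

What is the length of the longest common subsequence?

8

Match refactor-db (alice #1, bob #1); then refactor-db (alice #2, bob #2); then refactor-db (alice #3, bob #3); then init (alice #4, bob #4); then perf-cache (alice #5, bob #6); then hotfix (alice #6, bob #7); then hotfix (alice #7, bob #8); then perf-cache (alice #8, bob #9) — 8 commits in the same relative order in both, and the DP table's final entry dp[9][9] is also 8, so no common subsequence is longer.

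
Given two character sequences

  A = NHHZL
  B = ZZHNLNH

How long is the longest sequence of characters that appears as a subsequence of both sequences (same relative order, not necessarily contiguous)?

2

Let dp[i][j] be the LCS length of the first i characters of A and the first j characters of B. dp[i][j] = dp[i-1][j-1]+1 when the i-th and j-th characters match, else max(dp[i-1][j], dp[i][j-1]).
    ·  Z  Z  H  N  L  N  H
 ·  0  0  0  0  0  0  0  0
 N  0  0  0  0  1  1  1  1
 H  0  0  0  1  1  1  1  2
 H  0  0  0  1  1  1  1  2
 Z  0  1  1  1  1  1  1  2
 L  0  1  1  1  1  2  2  2
dp[5][7] = 2. One LCS (by backtracking along matches): NH.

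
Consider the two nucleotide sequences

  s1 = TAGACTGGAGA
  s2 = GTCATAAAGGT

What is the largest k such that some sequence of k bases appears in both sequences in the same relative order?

5

Let dp[i][j] be the LCS length of the first i bases of s1 and the first j bases of s2. dp[i][j] = dp[i-1][j-1]+1 when the i-th and j-th bases match, else max(dp[i-1][j], dp[i][j-1]).
    ·  G  T  C  A  T  A  A  A  G  G  T
 ·  0  0  0  0  0  0  0  0  0  0  0  0
 T  0  0  1  1  1  1  1  1  1  1  1  1
 A  0  0  1  1  2  2  2  2  2  2  2  2
 G  0  1  1  1  2  2  2  2  2  3  3  3
 A  0  1  1  1  2  2  3  3  3  3  3  3
 C  0  1  1  2  2  2  3  3  3  3  3  3
 T  0  1  2  2  2  3  3  3  3  3  3  4
 G  0  1  2  2  2  3  3  3  3  4  4  4
 G  0  1  2  2  2  3  3  3  3  4  5  5
 A  0  1  2  2  3  3  4  4  4  4  5  5
 G  0  1  2  2  3  3  4  4  4  5  5  5
 A  0  1  2  2  3  3  4  5  5  5  5  5
dp[11][11] = 5. One LCS (by backtracking along matches): TAAGG.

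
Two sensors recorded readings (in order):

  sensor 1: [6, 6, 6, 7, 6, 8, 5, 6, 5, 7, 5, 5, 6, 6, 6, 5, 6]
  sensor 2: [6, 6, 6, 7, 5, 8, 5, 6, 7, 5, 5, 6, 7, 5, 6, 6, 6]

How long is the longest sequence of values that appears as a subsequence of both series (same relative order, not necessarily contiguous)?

14

Taking 6 (sensor 1 #1, sensor 2 #1) → 6 (sensor 1 #2, sensor 2 #2) → 6 (sensor 1 #3, sensor 2 #3) → 7 (sensor 1 #4, sensor 2 #4) → 8 (sensor 1 #6, sensor 2 #6) → 5 (sensor 1 #7, sensor 2 #7) → 6 (sensor 1 #8, sensor 2 #8) → 7 (sensor 1 #10, sensor 2 #9) → 5 (sensor 1 #11, sensor 2 #10) → 5 (sensor 1 #12, sensor 2 #11) → 6 (sensor 1 #13, sensor 2 #12) → 6 (sensor 1 #14, sensor 2 #15) → 6 (sensor 1 #15, sensor 2 #16) → 6 (sensor 1 #17, sensor 2 #17) gives a common subsequence of length 14, and the DP table's final entry dp[17][17] is also 14, so no common subsequence is longer.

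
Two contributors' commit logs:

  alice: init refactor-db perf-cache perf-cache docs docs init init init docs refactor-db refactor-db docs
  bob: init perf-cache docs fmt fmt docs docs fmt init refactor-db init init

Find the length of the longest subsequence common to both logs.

Taking init (alice #1, bob #1); then perf-cache (alice #3, bob #2); then docs (alice #5, bob #6); then docs (alice #6, bob #7); then init (alice #7, bob #9); then init (alice #8, bob #11); then init (alice #9, bob #12) gives a common subsequence of length 7, and the DP table's final entry dp[13][12] is also 7, so no common subsequence is longer.

7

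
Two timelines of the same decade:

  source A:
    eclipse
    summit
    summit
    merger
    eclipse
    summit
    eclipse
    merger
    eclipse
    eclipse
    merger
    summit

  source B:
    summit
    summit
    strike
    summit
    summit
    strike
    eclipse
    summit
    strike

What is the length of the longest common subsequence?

5

Pick summit (source A #2, source B #2), then summit (source A #3, source B #4), then summit (source A #6, source B #5), then eclipse (source A #10, source B #7), then summit (source A #12, source B #8); all 5 events appear in both, in order, and the DP table's final entry dp[12][9] is also 5, so no common subsequence is longer.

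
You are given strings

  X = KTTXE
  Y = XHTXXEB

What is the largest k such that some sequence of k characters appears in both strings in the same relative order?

3

Match T at X[2]=Y[3], then X at X[4]=Y[5], then E at X[5]=Y[6] — 3 characters in the same relative order in both. dp[5][7] = 3 confirms this is the maximum.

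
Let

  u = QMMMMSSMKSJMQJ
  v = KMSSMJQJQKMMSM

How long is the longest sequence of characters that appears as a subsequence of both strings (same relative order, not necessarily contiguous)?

Match M (u #5, v #2) → S (u #6, v #3) → S (u #7, v #4) → M (u #8, v #5) → K (u #9, v #10) → S (u #10, v #13) → M (u #12, v #14) — 7 characters in the same relative order in both, and the DP table's final entry dp[14][14] is also 7, so no common subsequence is longer.

7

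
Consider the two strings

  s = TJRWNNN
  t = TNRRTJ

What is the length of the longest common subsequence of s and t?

2

Pick T [1,5] → J [2,6]; all 2 characters appear in both, in order. Since dp[7][6] = 2, nothing longer is possible.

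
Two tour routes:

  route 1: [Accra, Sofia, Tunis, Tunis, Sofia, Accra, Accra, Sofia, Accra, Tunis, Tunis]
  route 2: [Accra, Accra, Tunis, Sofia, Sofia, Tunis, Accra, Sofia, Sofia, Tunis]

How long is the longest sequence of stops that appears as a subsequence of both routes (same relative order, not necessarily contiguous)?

6

Match Accra at route 1[1]=route 2[2], Sofia at route 1[2]=route 2[5], Tunis at route 1[3]=route 2[6], Sofia at route 1[5]=route 2[8], Sofia at route 1[8]=route 2[9], Tunis at route 1[11]=route 2[10] — 6 stops in the same relative order in both, and the DP table's final entry dp[11][10] is also 6, so no common subsequence is longer.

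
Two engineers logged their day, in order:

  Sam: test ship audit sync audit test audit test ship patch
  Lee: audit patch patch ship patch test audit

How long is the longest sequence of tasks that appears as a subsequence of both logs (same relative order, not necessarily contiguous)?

Pick ship (Sam #2, Lee #4), test (Sam #6, Lee #6), audit (Sam #7, Lee #7); all 3 tasks appear in both, in order. The LCS DP gives dp[10][7] = 3, so this is optimal.

3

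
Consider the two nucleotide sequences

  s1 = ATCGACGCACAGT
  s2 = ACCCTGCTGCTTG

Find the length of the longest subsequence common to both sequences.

Taking A [1,1], T [2,5], G [4,6], C [6,7], G [7,9], C [8,10], G [12,13] gives a common subsequence of length 7. The LCS DP gives dp[13][13] = 7, so this is optimal.

7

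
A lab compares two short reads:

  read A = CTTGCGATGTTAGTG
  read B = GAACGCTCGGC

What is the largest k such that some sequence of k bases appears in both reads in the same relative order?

6

Match C at read A[1]=read B[4]; then G at read A[4]=read B[5]; then C at read A[5]=read B[6]; then T at read A[8]=read B[7]; then G at read A[9]=read B[9]; then G at read A[13]=read B[10] — 6 bases in the same relative order in both, and the DP table's final entry dp[15][11] is also 6, so no common subsequence is longer.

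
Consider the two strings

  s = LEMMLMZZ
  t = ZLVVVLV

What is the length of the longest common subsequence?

2

Taking L (s #1, t #2), then L (s #5, t #6) gives a common subsequence of length 2. Since dp[8][7] = 2, nothing longer is possible.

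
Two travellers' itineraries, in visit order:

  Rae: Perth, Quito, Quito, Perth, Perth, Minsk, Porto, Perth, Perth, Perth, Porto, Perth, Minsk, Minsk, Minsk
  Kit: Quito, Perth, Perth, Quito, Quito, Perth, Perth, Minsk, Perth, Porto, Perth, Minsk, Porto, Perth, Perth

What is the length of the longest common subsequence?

10

Taking Perth (Rae #1, Kit #3), then Quito (Rae #2, Kit #4), then Quito (Rae #3, Kit #5), then Perth (Rae #4, Kit #6), then Perth (Rae #5, Kit #7), then Minsk (Rae #6, Kit #8), then Porto (Rae #7, Kit #10), then Perth (Rae #8, Kit #11), then Perth (Rae #10, Kit #14), then Perth (Rae #12, Kit #15) gives a common subsequence of length 10. The LCS DP gives dp[15][15] = 10, so this is optimal.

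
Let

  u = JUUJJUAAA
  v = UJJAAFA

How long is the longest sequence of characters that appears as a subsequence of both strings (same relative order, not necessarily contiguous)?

6

Let dp[i][j] be the LCS length of the first i characters of u and the first j characters of v. dp[i][j] = dp[i-1][j-1]+1 when the i-th and j-th characters match, else max(dp[i-1][j], dp[i][j-1]).
    ·  U  J  J  A  A  F  A
 ·  0  0  0  0  0  0  0  0
 J  0  0  1  1  1  1  1  1
 U  0  1  1  1  1  1  1  1
 U  0  1  1  1  1  1  1  1
 J  0  1  2  2  2  2  2  2
 J  0  1  2  3  3  3  3  3
 U  0  1  2  3  3  3  3  3
 A  0  1  2  3  4  4  4  4
 A  0  1  2  3  4  5  5  5
 A  0  1  2  3  4  5  5  6
dp[9][7] = 6. One LCS (by backtracking along matches): UJJAAA.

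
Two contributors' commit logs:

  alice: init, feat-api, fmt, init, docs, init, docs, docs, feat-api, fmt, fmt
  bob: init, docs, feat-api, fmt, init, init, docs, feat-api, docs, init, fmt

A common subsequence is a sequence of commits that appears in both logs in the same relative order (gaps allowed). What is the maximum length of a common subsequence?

One common subsequence of length 8: init (alice #1, bob #1), then feat-api (alice #2, bob #3), then fmt (alice #3, bob #4), then init (alice #4, bob #5), then init (alice #6, bob #6), then docs (alice #7, bob #7), then docs (alice #8, bob #9), then fmt (alice #11, bob #11). Since dp[11][11] = 8, nothing longer is possible.

8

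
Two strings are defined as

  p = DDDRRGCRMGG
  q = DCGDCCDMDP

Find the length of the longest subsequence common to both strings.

4

One common subsequence of length 4: D (p #1, q #1); then D (p #2, q #4); then D (p #3, q #7); then M (p #9, q #8). The LCS DP gives dp[11][10] = 4, so this is optimal.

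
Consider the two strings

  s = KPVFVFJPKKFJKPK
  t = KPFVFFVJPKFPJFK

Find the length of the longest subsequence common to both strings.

11

Pick K (s #1, t #1), P (s #2, t #2), V (s #3, t #4), F (s #4, t #6), V (s #5, t #7), J (s #7, t #8), P (s #8, t #9), K (s #10, t #10), F (s #11, t #11), J (s #12, t #13), K (s #15, t #15); all 11 characters appear in both, in order. Since dp[15][15] = 11, nothing longer is possible.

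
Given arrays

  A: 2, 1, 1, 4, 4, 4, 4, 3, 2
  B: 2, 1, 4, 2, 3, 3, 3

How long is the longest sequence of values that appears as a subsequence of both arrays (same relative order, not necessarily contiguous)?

One common subsequence of length 4: 2 [1,1]; then 1 [3,2]; then 4 [4,3]; then 3 [8,7]. Since dp[9][7] = 4, nothing longer is possible.

4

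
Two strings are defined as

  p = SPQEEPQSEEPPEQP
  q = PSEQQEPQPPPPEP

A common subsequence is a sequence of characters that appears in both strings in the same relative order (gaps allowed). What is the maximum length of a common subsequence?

Pick S [1,2], then Q [3,5], then E [5,6], then P [6,7], then Q [7,8], then P [11,11], then P [12,12], then E [13,13], then P [15,14]; all 9 characters appear in both, in order, and the DP table's final entry dp[15][14] is also 9, so no common subsequence is longer.

9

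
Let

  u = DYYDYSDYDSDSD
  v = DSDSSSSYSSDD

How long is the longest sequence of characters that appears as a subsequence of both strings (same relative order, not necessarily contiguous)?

Taking D (u #1, v #1); then D (u #4, v #3); then Y (u #5, v #8); then S (u #6, v #9); then S (u #10, v #10); then D (u #11, v #11); then D (u #13, v #12) gives a common subsequence of length 7, and the DP table's final entry dp[13][12] is also 7, so no common subsequence is longer.

7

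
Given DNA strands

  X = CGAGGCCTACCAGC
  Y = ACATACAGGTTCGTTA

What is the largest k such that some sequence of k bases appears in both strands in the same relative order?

8

Pick C [1,2], then A [3,3], then T [8,4], then A [9,5], then C [11,6], then A [12,7], then G [13,9], then C [14,12]; all 8 bases appear in both, in order. The LCS DP gives dp[14][16] = 8, so this is optimal.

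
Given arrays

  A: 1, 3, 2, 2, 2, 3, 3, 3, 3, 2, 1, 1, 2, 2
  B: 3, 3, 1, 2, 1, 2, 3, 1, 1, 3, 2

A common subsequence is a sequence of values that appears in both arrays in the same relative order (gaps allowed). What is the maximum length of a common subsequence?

One common subsequence of length 7: 1 [1,3], then 2 [3,4], then 2 [5,6], then 3 [9,7], then 1 [11,8], then 1 [12,9], then 2 [14,11]. The LCS DP gives dp[14][11] = 7, so this is optimal.

7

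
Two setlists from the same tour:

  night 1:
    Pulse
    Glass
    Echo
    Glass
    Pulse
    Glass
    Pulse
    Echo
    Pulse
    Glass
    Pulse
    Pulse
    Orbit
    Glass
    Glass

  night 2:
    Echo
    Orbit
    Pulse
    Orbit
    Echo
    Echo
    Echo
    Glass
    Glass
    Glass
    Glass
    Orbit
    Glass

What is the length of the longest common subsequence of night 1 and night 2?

7

Taking Pulse [1,3], then Glass [2,8], then Glass [4,9], then Glass [6,10], then Glass [10,11], then Orbit [13,12], then Glass [15,13] gives a common subsequence of length 7. dp[15][13] = 7 confirms this is the maximum.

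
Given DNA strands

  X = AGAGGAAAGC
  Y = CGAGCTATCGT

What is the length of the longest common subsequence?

Let dp[i][j] be the LCS length of the first i bases of X and the first j bases of Y. dp[i][j] = dp[i-1][j-1]+1 when the i-th and j-th bases match, else max(dp[i-1][j], dp[i][j-1]).
    ·  C  G  A  G  C  T  A  T  C  G  T
 ·  0  0  0  0  0  0  0  0  0  0  0  0
 A  0  0  0  1  1  1  1  1  1  1  1  1
 G  0  0  1  1  2  2  2  2  2  2  2  2
 A  0  0  1  2  2  2  2  3  3  3  3  3
 G  0  0  1  2  3  3  3  3  3  3  4  4
 G  0  0  1  2  3  3  3  3  3  3  4  4
 A  0  0  1  2  3  3  3  4  4  4  4  4
 A  0  0  1  2  3  3  3  4  4  4  4  4
 A  0  0  1  2  3  3  3  4  4  4  4  4
 G  0  0  1  2  3  3  3  4  4  4  5  5
 C  0  1  1  2  3  4  4  4  4  5  5  5
dp[10][11] = 5. One LCS (by backtracking along matches): GAGAG.

5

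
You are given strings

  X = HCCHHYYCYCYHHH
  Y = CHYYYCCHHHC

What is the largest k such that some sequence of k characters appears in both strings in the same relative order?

Pick C (X #3, Y #1) → H (X #4, Y #2) → Y (X #6, Y #4) → Y (X #7, Y #5) → C (X #8, Y #6) → C (X #10, Y #7) → H (X #12, Y #8) → H (X #13, Y #9) → H (X #14, Y #10); all 9 characters appear in both, in order. dp[14][11] = 9 confirms this is the maximum.

9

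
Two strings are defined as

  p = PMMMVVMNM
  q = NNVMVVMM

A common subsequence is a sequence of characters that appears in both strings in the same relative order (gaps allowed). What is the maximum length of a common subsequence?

5

Let dp[i][j] be the LCS length of the first i characters of p and the first j characters of q. dp[i][j] = dp[i-1][j-1]+1 when the i-th and j-th characters match, else max(dp[i-1][j], dp[i][j-1]).
    ·  N  N  V  M  V  V  M  M
 ·  0  0  0  0  0  0  0  0  0
 P  0  0  0  0  0  0  0  0  0
 M  0  0  0  0  1  1  1  1  1
 M  0  0  0  0  1  1  1  2  2
 M  0  0  0  0  1  1  1  2  3
 V  0  0  0  1  1  2  2  2  3
 V  0  0  0  1  1  2  3  3  3
 M  0  0  0  1  2  2  3  4  4
 N  0  1  1  1  2  2  3  4  4
 M  0  1  1  1  2  2  3  4  5
dp[9][8] = 5. One LCS (by backtracking along matches): MVVMM.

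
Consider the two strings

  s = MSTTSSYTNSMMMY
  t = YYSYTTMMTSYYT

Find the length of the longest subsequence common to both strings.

6

One common subsequence of length 6: S (s #2, t #3), T (s #3, t #6), T (s #4, t #9), S (s #5, t #10), Y (s #7, t #12), T (s #8, t #13). The LCS DP gives dp[14][13] = 6, so this is optimal.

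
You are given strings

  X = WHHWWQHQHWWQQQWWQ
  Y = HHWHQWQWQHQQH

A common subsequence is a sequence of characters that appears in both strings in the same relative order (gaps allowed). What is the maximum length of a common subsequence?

10

One common subsequence of length 10: H at X[2]=Y[1], H at X[3]=Y[2], W at X[5]=Y[3], H at X[7]=Y[4], Q at X[8]=Y[5], W at X[10]=Y[6], W at X[11]=Y[8], Q at X[12]=Y[9], Q at X[13]=Y[11], Q at X[14]=Y[12]. Since dp[17][13] = 10, nothing longer is possible.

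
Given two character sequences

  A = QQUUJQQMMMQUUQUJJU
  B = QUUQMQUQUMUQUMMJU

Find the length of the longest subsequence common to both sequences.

12

Taking Q at A[2]=B[1] → U at A[3]=B[2] → U at A[4]=B[3] → Q at A[6]=B[4] → Q at A[7]=B[6] → Q at A[11]=B[8] → U at A[12]=B[9] → U at A[13]=B[11] → Q at A[14]=B[12] → U at A[15]=B[13] → J at A[17]=B[16] → U at A[18]=B[17] gives a common subsequence of length 12. dp[18][17] = 12 confirms this is the maximum.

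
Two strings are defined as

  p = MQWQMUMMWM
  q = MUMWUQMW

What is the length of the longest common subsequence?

Match M at p[1]=q[3]; then W at p[3]=q[4]; then Q at p[4]=q[6]; then M at p[8]=q[7]; then W at p[9]=q[8] — 5 characters in the same relative order in both, and the DP table's final entry dp[10][8] is also 5, so no common subsequence is longer.

5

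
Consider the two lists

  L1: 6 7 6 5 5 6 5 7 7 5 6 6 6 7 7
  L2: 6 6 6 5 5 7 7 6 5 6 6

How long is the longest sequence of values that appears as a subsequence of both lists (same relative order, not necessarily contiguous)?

One common subsequence of length 9: 6 (L1 #1, L2 #2), 6 (L1 #3, L2 #3), 5 (L1 #5, L2 #4), 5 (L1 #7, L2 #5), 7 (L1 #8, L2 #6), 7 (L1 #9, L2 #7), 5 (L1 #10, L2 #9), 6 (L1 #12, L2 #10), 6 (L1 #13, L2 #11). The LCS DP gives dp[15][11] = 9, so this is optimal.

9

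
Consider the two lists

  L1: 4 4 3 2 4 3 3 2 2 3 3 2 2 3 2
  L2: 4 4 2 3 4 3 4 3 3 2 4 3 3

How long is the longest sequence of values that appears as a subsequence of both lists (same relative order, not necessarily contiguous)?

9

Pick 4 at L1[1]=L2[2], then 4 at L1[2]=L2[5], then 3 at L1[3]=L2[6], then 4 at L1[5]=L2[7], then 3 at L1[6]=L2[8], then 3 at L1[7]=L2[9], then 2 at L1[8]=L2[10], then 3 at L1[11]=L2[12], then 3 at L1[14]=L2[13]; all 9 values appear in both, in order. dp[15][13] = 9 confirms this is the maximum.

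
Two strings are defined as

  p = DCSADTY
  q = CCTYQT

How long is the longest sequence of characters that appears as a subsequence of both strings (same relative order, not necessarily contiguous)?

3

Match C [2,2], T [6,3], Y [7,4] — 3 characters in the same relative order in both. The LCS DP gives dp[7][6] = 3, so this is optimal.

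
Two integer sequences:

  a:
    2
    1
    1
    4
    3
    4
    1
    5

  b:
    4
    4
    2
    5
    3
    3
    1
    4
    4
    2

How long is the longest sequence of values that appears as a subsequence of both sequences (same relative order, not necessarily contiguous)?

4

Let dp[i][j] be the LCS length of the first i values of a and the first j values of b. dp[i][j] = dp[i-1][j-1]+1 when the i-th and j-th values match, else max(dp[i-1][j], dp[i][j-1]).
    ·  4  4  2  5  3  3  1  4  4  2
 ·  0  0  0  0  0  0  0  0  0  0  0
 2  0  0  0  1  1  1  1  1  1  1  1
 1  0  0  0  1  1  1  1  2  2  2  2
 1  0  0  0  1  1  1  1  2  2  2  2
 4  0  1  1  1  1  1  1  2  3  3  3
 3  0  1  1  1  1  2  2  2  3  3  3
 4  0  1  2  2  2  2  2  2  3  4  4
 1  0  1  2  2  2  2  2  3  3  4  4
 5  0  1  2  2  3  3  3  3  3  4  4
dp[8][10] = 4. One LCS (by backtracking along matches): 2, 1, 4, 4.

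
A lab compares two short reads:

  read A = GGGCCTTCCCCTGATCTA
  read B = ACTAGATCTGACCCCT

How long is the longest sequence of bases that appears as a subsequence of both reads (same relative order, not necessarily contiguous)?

9

Pick C at read A[5]=read B[2], T at read A[6]=read B[3], T at read A[7]=read B[7], C at read A[8]=read B[8], C at read A[9]=read B[12], C at read A[10]=read B[13], C at read A[11]=read B[14], C at read A[16]=read B[15], T at read A[17]=read B[16]; all 9 bases appear in both, in order, and the DP table's final entry dp[18][16] is also 9, so no common subsequence is longer.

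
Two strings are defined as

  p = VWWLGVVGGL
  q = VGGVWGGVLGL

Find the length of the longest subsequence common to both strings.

6

Let dp[i][j] be the LCS length of the first i characters of p and the first j characters of q. dp[i][j] = dp[i-1][j-1]+1 when the i-th and j-th characters match, else max(dp[i-1][j], dp[i][j-1]).
    ·  V  G  G  V  W  G  G  V  L  G  L
 ·  0  0  0  0  0  0  0  0  0  0  0  0
 V  0  1  1  1  1  1  1  1  1  1  1  1
 W  0  1  1  1  1  2  2  2  2  2  2  2
 W  0  1  1  1  1  2  2  2  2  2  2  2
 L  0  1  1  1  1  2  2  2  2  3  3  3
 G  0  1  2  2  2  2  3  3  3  3  4  4
 V  0  1  2  2  3  3  3  3  4  4  4  4
 V  0  1  2  2  3  3  3  3  4  4  4  4
 G  0  1  2  3  3  3  4  4  4  4  5  5
 G  0  1  2  3  3  3  4  5  5  5  5  5
 L  0  1  2  3  3  3  4  5  5  6  6  6
dp[10][11] = 6. One LCS (by backtracking along matches): VWGVGL.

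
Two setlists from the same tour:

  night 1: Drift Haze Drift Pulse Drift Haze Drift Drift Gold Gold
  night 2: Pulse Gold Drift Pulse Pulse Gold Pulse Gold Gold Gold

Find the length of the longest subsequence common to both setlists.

4

Match Drift [1,3], Pulse [4,7], Gold [9,9], Gold [10,10] — 4 songs in the same relative order in both. Since dp[10][10] = 4, nothing longer is possible.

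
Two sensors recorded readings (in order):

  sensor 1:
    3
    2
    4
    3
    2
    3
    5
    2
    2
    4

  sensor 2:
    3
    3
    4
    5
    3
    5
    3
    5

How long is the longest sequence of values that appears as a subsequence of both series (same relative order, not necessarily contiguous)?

5

Let dp[i][j] be the LCS length of the first i values of sensor 1 and the first j values of sensor 2. dp[i][j] = dp[i-1][j-1]+1 when the i-th and j-th values match, else max(dp[i-1][j], dp[i][j-1]).
    ·  3  3  4  5  3  5  3  5
 ·  0  0  0  0  0  0  0  0  0
 3  0  1  1  1  1  1  1  1  1
 2  0  1  1  1  1  1  1  1  1
 4  0  1  1  2  2  2  2  2  2
 3  0  1  2  2  2  3  3  3  3
 2  0  1  2  2  2  3  3  3  3
 3  0  1  2  2  2  3  3  4  4
 5  0  1  2  2  3  3  4  4  5
 2  0  1  2  2  3  3  4  4  5
 2  0  1  2  2  3  3  4  4  5
 4  0  1  2  3  3  3  4  4  5
dp[10][8] = 5. One LCS (by backtracking along matches): 3, 4, 3, 3, 5.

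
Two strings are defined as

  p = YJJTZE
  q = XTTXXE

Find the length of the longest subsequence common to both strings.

Pick T (p #4, q #3) → E (p #6, q #6); all 2 characters appear in both, in order. The LCS DP gives dp[6][6] = 2, so this is optimal.

2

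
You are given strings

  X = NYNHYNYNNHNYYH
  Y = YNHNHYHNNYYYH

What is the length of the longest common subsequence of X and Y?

10

One common subsequence of length 10: Y [2,1] → N [3,2] → H [4,3] → N [6,4] → Y [7,6] → N [8,8] → N [9,9] → Y [12,11] → Y [13,12] → H [14,13], and the DP table's final entry dp[14][13] is also 10, so no common subsequence is longer.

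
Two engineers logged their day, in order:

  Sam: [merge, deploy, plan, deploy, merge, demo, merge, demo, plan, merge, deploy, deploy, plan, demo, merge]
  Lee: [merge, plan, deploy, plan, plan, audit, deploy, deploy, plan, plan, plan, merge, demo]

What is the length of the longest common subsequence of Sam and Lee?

8

Match merge [1,1], then deploy [2,3], then plan [3,4], then plan [9,5], then deploy [11,7], then deploy [12,8], then plan [13,11], then demo [14,13] — 8 tasks in the same relative order in both. The LCS DP gives dp[15][13] = 8, so this is optimal.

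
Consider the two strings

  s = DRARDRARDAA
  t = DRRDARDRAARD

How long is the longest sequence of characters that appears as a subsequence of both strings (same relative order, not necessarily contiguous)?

9

Match D [1,1], then R [2,3], then A [3,5], then R [4,6], then D [5,7], then R [6,8], then A [7,10], then R [8,11], then D [9,12] — 9 characters in the same relative order in both. dp[11][12] = 9 confirms this is the maximum.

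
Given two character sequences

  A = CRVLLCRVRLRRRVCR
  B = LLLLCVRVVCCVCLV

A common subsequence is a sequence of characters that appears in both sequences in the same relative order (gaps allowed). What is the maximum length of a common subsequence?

7

Pick C at A[1]=B[5]; then R at A[2]=B[7]; then V at A[3]=B[9]; then C at A[6]=B[11]; then V at A[8]=B[12]; then L at A[10]=B[14]; then V at A[14]=B[15]; all 7 characters appear in both, in order. Since dp[16][15] = 7, nothing longer is possible.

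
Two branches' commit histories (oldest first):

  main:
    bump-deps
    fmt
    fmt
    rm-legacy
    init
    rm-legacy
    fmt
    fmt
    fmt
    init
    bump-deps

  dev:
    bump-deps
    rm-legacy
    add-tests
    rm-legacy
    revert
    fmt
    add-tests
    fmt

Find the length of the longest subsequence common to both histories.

Match bump-deps [1,1] → rm-legacy [4,2] → rm-legacy [6,4] → fmt [7,6] → fmt [9,8] — 5 commits in the same relative order in both. The LCS DP gives dp[11][8] = 5, so this is optimal.

5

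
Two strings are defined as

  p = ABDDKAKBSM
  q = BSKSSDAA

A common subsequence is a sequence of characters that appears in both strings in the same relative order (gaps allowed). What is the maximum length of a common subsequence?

Taking B at p[2]=q[1], then D at p[3]=q[6], then A at p[6]=q[8] gives a common subsequence of length 3. Since dp[10][8] = 3, nothing longer is possible.

3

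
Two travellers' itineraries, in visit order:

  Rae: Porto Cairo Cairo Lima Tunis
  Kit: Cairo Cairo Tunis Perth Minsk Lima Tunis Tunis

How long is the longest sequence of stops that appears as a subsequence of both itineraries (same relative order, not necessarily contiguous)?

4

Pick Cairo at Rae[2]=Kit[1], then Cairo at Rae[3]=Kit[2], then Lima at Rae[4]=Kit[6], then Tunis at Rae[5]=Kit[8]; all 4 stops appear in both, in order. Since dp[5][8] = 4, nothing longer is possible.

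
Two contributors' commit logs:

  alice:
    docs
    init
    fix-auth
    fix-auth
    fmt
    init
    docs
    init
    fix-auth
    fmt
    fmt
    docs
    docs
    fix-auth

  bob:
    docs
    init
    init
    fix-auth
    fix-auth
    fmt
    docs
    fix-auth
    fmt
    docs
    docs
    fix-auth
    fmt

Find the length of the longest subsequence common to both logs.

Taking docs at alice[1]=bob[1], then init at alice[2]=bob[3], then fix-auth at alice[3]=bob[4], then fix-auth at alice[4]=bob[5], then fmt at alice[5]=bob[6], then docs at alice[7]=bob[7], then fix-auth at alice[9]=bob[8], then fmt at alice[11]=bob[9], then docs at alice[12]=bob[10], then docs at alice[13]=bob[11], then fix-auth at alice[14]=bob[12] gives a common subsequence of length 11, and the DP table's final entry dp[14][13] is also 11, so no common subsequence is longer.

11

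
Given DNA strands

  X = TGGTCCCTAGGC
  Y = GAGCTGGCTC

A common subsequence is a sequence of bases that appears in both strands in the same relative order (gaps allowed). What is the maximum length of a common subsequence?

7

Pick G at X[2]=Y[1], G at X[3]=Y[3], C at X[7]=Y[4], T at X[8]=Y[5], G at X[10]=Y[6], G at X[11]=Y[7], C at X[12]=Y[10]; all 7 bases appear in both, in order. Since dp[12][10] = 7, nothing longer is possible.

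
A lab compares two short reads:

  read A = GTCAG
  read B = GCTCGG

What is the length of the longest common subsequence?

4

Let dp[i][j] be the LCS length of the first i bases of read A and the first j bases of read B. dp[i][j] = dp[i-1][j-1]+1 when the i-th and j-th bases match, else max(dp[i-1][j], dp[i][j-1]).
    ·  G  C  T  C  G  G
 ·  0  0  0  0  0  0  0
 G  0  1  1  1  1  1  1
 T  0  1  1  2  2  2  2
 C  0  1  2  2  3  3  3
 A  0  1  2  2  3  3  3
 G  0  1  2  2  3  4  4
dp[5][6] = 4. One LCS (by backtracking along matches): GTCG.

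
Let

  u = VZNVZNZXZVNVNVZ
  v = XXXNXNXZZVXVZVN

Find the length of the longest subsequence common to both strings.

One common subsequence of length 7: N (u #3, v #6); then Z (u #5, v #8); then Z (u #7, v #9); then X (u #8, v #11); then Z (u #9, v #13); then V (u #12, v #14); then N (u #13, v #15), and the DP table's final entry dp[15][15] is also 7, so no common subsequence is longer.

7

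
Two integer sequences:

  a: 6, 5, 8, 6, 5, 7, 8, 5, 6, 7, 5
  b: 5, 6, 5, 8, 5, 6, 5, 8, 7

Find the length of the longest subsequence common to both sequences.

7

Taking 6 [1,2]; then 5 [2,3]; then 8 [3,4]; then 6 [4,6]; then 5 [5,7]; then 8 [7,8]; then 7 [10,9] gives a common subsequence of length 7. dp[11][9] = 7 confirms this is the maximum.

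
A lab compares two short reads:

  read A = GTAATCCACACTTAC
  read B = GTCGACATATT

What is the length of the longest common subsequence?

Pick G [1,1], T [2,2], A [3,5], A [4,7], T [5,8], A [10,9], T [12,10], T [13,11]; all 8 bases appear in both, in order. Since dp[15][11] = 8, nothing longer is possible.

8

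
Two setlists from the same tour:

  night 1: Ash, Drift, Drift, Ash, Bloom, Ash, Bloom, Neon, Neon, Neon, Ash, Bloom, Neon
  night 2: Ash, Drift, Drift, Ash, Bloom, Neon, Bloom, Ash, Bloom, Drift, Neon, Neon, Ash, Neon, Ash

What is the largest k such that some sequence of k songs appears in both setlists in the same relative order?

One common subsequence of length 11: Ash (night 1 #1, night 2 #1) → Drift (night 1 #2, night 2 #2) → Drift (night 1 #3, night 2 #3) → Ash (night 1 #4, night 2 #4) → Bloom (night 1 #5, night 2 #7) → Ash (night 1 #6, night 2 #8) → Bloom (night 1 #7, night 2 #9) → Neon (night 1 #8, night 2 #11) → Neon (night 1 #9, night 2 #12) → Neon (night 1 #10, night 2 #14) → Ash (night 1 #11, night 2 #15). dp[13][15] = 11 confirms this is the maximum.

11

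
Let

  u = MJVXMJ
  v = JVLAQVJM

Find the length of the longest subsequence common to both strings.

Let dp[i][j] be the LCS length of the first i characters of u and the first j characters of v. dp[i][j] = dp[i-1][j-1]+1 when the i-th and j-th characters match, else max(dp[i-1][j], dp[i][j-1]).
    ·  J  V  L  A  Q  V  J  M
 ·  0  0  0  0  0  0  0  0  0
 M  0  0  0  0  0  0  0  0  1
 J  0  1  1  1  1  1  1  1  1
 V  0  1  2  2  2  2  2  2  2
 X  0  1  2  2  2  2  2  2  2
 M  0  1  2  2  2  2  2  2  3
 J  0  1  2  2  2  2  2  3  3
dp[6][8] = 3. One LCS (by backtracking along matches): JVM.

3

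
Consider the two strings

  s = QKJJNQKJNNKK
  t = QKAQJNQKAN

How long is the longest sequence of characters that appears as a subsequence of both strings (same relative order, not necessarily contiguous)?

Taking Q [1,1] → K [2,2] → J [4,5] → N [5,6] → Q [6,7] → K [7,8] → N [10,10] gives a common subsequence of length 7, and the DP table's final entry dp[12][10] is also 7, so no common subsequence is longer.

7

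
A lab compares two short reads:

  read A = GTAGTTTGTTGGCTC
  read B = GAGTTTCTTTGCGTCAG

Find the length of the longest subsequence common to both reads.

One common subsequence of length 12: G at read A[1]=read B[1]; then A at read A[3]=read B[2]; then G at read A[4]=read B[3]; then T at read A[5]=read B[5]; then T at read A[6]=read B[6]; then T at read A[7]=read B[8]; then T at read A[9]=read B[9]; then T at read A[10]=read B[10]; then G at read A[11]=read B[11]; then G at read A[12]=read B[13]; then T at read A[14]=read B[14]; then C at read A[15]=read B[15], and the DP table's final entry dp[15][17] is also 12, so no common subsequence is longer.

12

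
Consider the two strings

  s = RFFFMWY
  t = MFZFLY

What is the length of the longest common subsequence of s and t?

Pick F [2,2]; then F [3,4]; then Y [7,6]; all 3 characters appear in both, in order. dp[7][6] = 3 confirms this is the maximum.

3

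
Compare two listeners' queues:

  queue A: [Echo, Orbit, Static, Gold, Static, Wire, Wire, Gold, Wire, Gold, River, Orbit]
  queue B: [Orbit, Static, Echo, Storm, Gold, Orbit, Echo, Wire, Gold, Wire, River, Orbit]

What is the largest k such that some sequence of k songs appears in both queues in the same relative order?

One common subsequence of length 8: Orbit at queue A[2]=queue B[1], Static at queue A[3]=queue B[2], Gold at queue A[4]=queue B[5], Wire at queue A[7]=queue B[8], Gold at queue A[8]=queue B[9], Wire at queue A[9]=queue B[10], River at queue A[11]=queue B[11], Orbit at queue A[12]=queue B[12]. The LCS DP gives dp[12][12] = 8, so this is optimal.

8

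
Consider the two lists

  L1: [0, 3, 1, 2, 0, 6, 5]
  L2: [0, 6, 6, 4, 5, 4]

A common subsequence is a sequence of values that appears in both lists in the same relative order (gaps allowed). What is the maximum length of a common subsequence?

3

Taking 0 [1,1]; then 6 [6,3]; then 5 [7,5] gives a common subsequence of length 3. Since dp[7][6] = 3, nothing longer is possible.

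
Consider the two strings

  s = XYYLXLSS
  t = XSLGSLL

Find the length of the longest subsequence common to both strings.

3

Let dp[i][j] be the LCS length of the first i characters of s and the first j characters of t. dp[i][j] = dp[i-1][j-1]+1 when the i-th and j-th characters match, else max(dp[i-1][j], dp[i][j-1]).
    ·  X  S  L  G  S  L  L
 ·  0  0  0  0  0  0  0  0
 X  0  1  1  1  1  1  1  1
 Y  0  1  1  1  1  1  1  1
 Y  0  1  1  1  1  1  1  1
 L  0  1  1  2  2  2  2  2
 X  0  1  1  2  2  2  2  2
 L  0  1  1  2  2  2  3  3
 S  0  1  2  2  2  3  3  3
 S  0  1  2  2  2  3  3  3
dp[8][7] = 3. One LCS (by backtracking along matches): XLL.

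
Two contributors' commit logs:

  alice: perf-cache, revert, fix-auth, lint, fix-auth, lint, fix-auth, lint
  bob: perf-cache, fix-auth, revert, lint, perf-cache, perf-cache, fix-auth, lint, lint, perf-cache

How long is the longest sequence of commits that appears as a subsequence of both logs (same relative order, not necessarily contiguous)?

6

Pick perf-cache at alice[1]=bob[1], revert at alice[2]=bob[3], lint at alice[4]=bob[4], fix-auth at alice[5]=bob[7], lint at alice[6]=bob[8], lint at alice[8]=bob[9]; all 6 commits appear in both, in order. Since dp[8][10] = 6, nothing longer is possible.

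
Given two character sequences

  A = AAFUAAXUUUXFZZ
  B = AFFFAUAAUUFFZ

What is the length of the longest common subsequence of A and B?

9

Pick A (A #1, B #1); then A (A #2, B #5); then U (A #4, B #6); then A (A #5, B #7); then A (A #6, B #8); then U (A #8, B #9); then U (A #9, B #10); then F (A #12, B #12); then Z (A #14, B #13); all 9 characters appear in both, in order. The LCS DP gives dp[14][13] = 9, so this is optimal.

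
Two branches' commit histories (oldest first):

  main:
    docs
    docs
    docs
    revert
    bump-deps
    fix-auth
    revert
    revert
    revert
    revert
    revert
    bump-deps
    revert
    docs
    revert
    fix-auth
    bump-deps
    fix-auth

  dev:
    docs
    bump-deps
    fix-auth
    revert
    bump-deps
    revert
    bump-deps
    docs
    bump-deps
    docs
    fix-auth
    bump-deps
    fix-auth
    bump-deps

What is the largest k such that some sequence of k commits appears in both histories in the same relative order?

Taking docs at main[3]=dev[1]; then bump-deps at main[5]=dev[2]; then fix-auth at main[6]=dev[3]; then revert at main[7]=dev[4]; then revert at main[8]=dev[6]; then bump-deps at main[12]=dev[9]; then docs at main[14]=dev[10]; then fix-auth at main[16]=dev[11]; then bump-deps at main[17]=dev[12]; then fix-auth at main[18]=dev[13] gives a common subsequence of length 10. The LCS DP gives dp[18][14] = 10, so this is optimal.

10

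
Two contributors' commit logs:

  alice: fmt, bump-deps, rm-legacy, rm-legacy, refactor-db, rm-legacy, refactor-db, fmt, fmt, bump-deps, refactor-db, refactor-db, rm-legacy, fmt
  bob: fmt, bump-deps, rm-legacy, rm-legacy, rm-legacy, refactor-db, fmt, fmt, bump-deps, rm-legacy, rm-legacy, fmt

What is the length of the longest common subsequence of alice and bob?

11

Pick fmt [1,1]; then bump-deps [2,2]; then rm-legacy [3,3]; then rm-legacy [4,4]; then rm-legacy [6,5]; then refactor-db [7,6]; then fmt [8,7]; then fmt [9,8]; then bump-deps [10,9]; then rm-legacy [13,11]; then fmt [14,12]; all 11 commits appear in both, in order. dp[14][12] = 11 confirms this is the maximum.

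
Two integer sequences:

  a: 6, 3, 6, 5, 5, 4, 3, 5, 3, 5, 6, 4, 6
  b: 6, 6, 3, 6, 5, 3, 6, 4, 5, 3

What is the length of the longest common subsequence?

Let dp[i][j] be the LCS length of the first i values of a and the first j values of b. dp[i][j] = dp[i-1][j-1]+1 when the i-th and j-th values match, else max(dp[i-1][j], dp[i][j-1]).
    ·  6  6  3  6  5  3  6  4  5  3
 ·  0  0  0  0  0  0  0  0  0  0  0
 6  0  1  1  1  1  1  1  1  1  1  1
 3  0  1  1  2  2  2  2  2  2  2  2
 6  0  1  2  2  3  3  3  3  3  3  3
 5  0  1  2  2  3  4  4  4  4  4  4
 5  0  1  2  2  3  4  4  4  4  5  5
 4  0  1  2  2  3  4  4  4  5  5  5
 3  0  1  2  3  3  4  5  5  5  5  6
 5  0  1  2  3  3  4  5  5  5  6  6
 3  0  1  2  3  3  4  5  5  5  6  7
 5  0  1  2  3  3  4  5  5  5  6  7
 6  0  1  2  3  4  4  5  6  6  6  7
 4  0  1  2  3  4  4  5  6  7  7  7
 6  0  1  2  3  4  4  5  6  7  7  7
dp[13][10] = 7. One LCS (by backtracking along matches): 6, 3, 6, 5, 4, 5, 3.

7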